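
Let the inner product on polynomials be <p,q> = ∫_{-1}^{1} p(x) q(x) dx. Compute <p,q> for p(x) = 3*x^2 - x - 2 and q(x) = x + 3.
<p,q> = -20/3

Expand the product: p(x)·q(x) = 3*x^3 + 8*x^2 - 5*x - 6.
∫_{-1}^{1} of each monomial x^k gives [2/(k+1) if k even, 0 if k odd]. Integrating term-by-term (or equivalently evaluating the antiderivative F(x) = 3*x^4/4 + 8*x^3/3 - 5*x^2/2 - 6*x at the endpoints):
  F(1) − F(−1) = -61/12 − (19/12) = -20/3.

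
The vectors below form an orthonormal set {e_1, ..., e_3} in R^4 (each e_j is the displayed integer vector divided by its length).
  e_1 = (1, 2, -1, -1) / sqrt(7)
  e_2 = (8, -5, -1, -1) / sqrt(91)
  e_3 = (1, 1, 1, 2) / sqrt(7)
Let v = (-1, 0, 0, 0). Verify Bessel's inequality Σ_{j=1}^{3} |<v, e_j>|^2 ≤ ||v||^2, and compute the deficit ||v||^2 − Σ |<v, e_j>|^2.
Σ |<v, e_j>|^2 = 90/91; ||v||^2 = 1; deficit = 1/91

Write each e_j = u_j / sqrt(<u_j, u_j>) where u_j is the displayed integer vector. Then <v, e_j> = <v, u_j> / sqrt(<u_j, u_j>), so |<v, e_j>|^2 = <v, u_j>^2 / <u_j, u_j>.
Coefficients: <v, e_1> = -1/sqrt(7), <v, e_2> = -8/sqrt(91), <v, e_3> = -1/sqrt(7).
Square and sum: Σ |<v, e_j>|^2 = 90/91.
Compute ||v||^2 = v·v = 1.
Deficit = 1 − 90/91 = 1/91 ≥ 0, confirming Bessel's inequality. (The deficit equals ||v − Σ <v,e_j> e_j||^2, the squared distance from v to span{e_j}.)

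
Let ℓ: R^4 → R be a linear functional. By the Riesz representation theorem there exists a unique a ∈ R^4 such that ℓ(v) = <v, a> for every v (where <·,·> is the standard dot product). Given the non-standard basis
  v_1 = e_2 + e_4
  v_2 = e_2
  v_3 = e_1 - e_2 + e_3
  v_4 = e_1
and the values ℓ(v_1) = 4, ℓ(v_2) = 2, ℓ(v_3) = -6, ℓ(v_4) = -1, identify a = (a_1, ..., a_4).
a = (-1, 2, -3, 2)

Write a = (a_1, ..., a_4) in the standard basis. For each basis vector v_i, ℓ(v_i) = <v_i, a> is a linear equation in the a_j's. Collect the n equations into a matrix system V a = ℓ, where row i of V is v_i (expressed in the standard basis). Since V is invertible (lower-triangular with 1s on the diagonal, up to permutation), solve by back-substitution:
  V =
[[0, 1, 0, 1],
 [0, 1, 0, 0],
 [1, -1, 1, 0],
 [1, 0, 0, 0]]
  V a = (4, 2, -6, -1)
Solving gives a = (-1, 2, -3, 2).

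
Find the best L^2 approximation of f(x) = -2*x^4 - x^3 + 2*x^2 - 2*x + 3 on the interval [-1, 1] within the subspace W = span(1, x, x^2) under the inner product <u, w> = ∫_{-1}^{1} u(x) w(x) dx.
g(x) = 2*x^2/7 - 13*x/5 + 111/35

The best approximation g ∈ W is the orthogonal projection of f onto W. Writing g = a_0 + a_1 x + a_2 x^2, the coefficients solve the normal equations G · a = b where
  G_{ij} = <φ_i, φ_j> and b_i = <f, φ_i>, with φ_0 = 1, φ_1 = x, φ_2 = x^2.
G =
  [2, 0, 2/3]
  [0, 2/3, 0]
  [2/3, 0, 2/5],
b = (98/15, -26/15, 78/35).
Solving gives a_0 = 111/35, a_1 = -13/5, a_2 = 2/7, so
  g(x) = 2*x^2/7 - 13*x/5 + 111/35.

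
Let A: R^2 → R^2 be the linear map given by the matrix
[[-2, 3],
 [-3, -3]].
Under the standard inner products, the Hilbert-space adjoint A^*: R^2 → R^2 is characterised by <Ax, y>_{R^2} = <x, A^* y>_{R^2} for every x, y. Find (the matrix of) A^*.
A^* = A^T =
[[-2, -3],
 [3, -3]]

For real matrices with standard dot products, the defining identity <Ax, y> = <x, A^* y> gives (Ax)^T y = x^T (A^*) y, i.e. x^T A^T y = x^T (A^*) y. Since this holds for all x, y, we must have A^* = A^T. Therefore
A^* =
[[-2, -3],
 [3, -3]].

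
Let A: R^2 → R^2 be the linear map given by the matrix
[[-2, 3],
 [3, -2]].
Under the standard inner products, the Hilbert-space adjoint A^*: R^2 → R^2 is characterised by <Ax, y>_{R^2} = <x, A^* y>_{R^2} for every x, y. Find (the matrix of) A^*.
A^* = A^T =
[[-2, 3],
 [3, -2]]

For real matrices with standard dot products, the defining identity <Ax, y> = <x, A^* y> gives (Ax)^T y = x^T (A^*) y, i.e. x^T A^T y = x^T (A^*) y. Since this holds for all x, y, we must have A^* = A^T. Therefore
A^* =
[[-2, 3],
 [3, -2]].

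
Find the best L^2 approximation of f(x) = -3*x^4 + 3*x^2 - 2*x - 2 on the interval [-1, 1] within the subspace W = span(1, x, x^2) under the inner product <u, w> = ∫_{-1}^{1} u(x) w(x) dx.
g(x) = 3*x^2/7 - 2*x - 61/35

The best approximation g ∈ W is the orthogonal projection of f onto W. Writing g = a_0 + a_1 x + a_2 x^2, the coefficients solve the normal equations G · a = b where
  G_{ij} = <φ_i, φ_j> and b_i = <f, φ_i>, with φ_0 = 1, φ_1 = x, φ_2 = x^2.
G =
  [2, 0, 2/3]
  [0, 2/3, 0]
  [2/3, 0, 2/5],
b = (-16/5, -4/3, -104/105).
Solving gives a_0 = -61/35, a_1 = -2, a_2 = 3/7, so
  g(x) = 3*x^2/7 - 2*x - 61/35.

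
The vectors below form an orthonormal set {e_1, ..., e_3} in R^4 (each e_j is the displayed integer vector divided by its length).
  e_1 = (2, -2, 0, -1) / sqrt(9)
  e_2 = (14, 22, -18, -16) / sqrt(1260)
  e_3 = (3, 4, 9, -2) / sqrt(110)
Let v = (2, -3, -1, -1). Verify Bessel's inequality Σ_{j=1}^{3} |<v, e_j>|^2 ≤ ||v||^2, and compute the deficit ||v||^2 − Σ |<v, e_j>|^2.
Σ |<v, e_j>|^2 = 2309/154; ||v||^2 = 15; deficit = 1/154

Write each e_j = u_j / sqrt(<u_j, u_j>) where u_j is the displayed integer vector. Then <v, e_j> = <v, u_j> / sqrt(<u_j, u_j>), so |<v, e_j>|^2 = <v, u_j>^2 / <u_j, u_j>.
Coefficients: <v, e_1> = 11/sqrt(9), <v, e_2> = -4/sqrt(1260), <v, e_3> = -13/sqrt(110).
Square and sum: Σ |<v, e_j>|^2 = 2309/154.
Compute ||v||^2 = v·v = 15.
Deficit = 15 − 2309/154 = 1/154 ≥ 0, confirming Bessel's inequality. (The deficit equals ||v − Σ <v,e_j> e_j||^2, the squared distance from v to span{e_j}.)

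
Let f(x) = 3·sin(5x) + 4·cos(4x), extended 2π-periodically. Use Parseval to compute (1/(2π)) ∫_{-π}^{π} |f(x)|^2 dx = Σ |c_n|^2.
Σ |c_n|^2 = 25/2

Expand |f|^2 and use orthogonality of {sin(nx), cos(mx)} on [-π, π]:
  ∫_{-π}^{π} sin(nx)^2 dx = π, ∫ cos(mx)^2 dx = π, and cross terms integrate to 0.
So ∫_{-π}^{π} f(x)^2 dx = 3^2 · π + 4^2 · π = (9 + 16)π.
Divide by 2π: (9 + 16)/2 = 25/2.
By Parseval, this equals Σ |c_n|^2.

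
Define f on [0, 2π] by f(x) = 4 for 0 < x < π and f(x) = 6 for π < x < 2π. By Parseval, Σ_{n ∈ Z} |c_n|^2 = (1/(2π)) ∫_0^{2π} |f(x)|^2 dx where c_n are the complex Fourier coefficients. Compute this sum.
Σ |c_n|^2 = 26

Parseval equates the L^2 energy of f (normalised by 1/(2π)) with the ℓ^2 sum of its Fourier coefficients: (1/(2π)) ∫_0^{2π} |f|^2 = Σ |c_n|^2.
Compute the left side: (1/(2π)) [∫_0^π 4^2 dx + ∫_π^{2π} 6^2 dx] = (1/(2π)) · (16π + 36π) = (16 + 36)/2 = 26.
So Σ_{n ∈ Z} |c_n|^2 = 26.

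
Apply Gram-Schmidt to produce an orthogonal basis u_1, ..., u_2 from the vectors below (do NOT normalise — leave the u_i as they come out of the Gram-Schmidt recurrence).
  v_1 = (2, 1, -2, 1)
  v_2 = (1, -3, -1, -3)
Orthogonal basis:
  u_1 = (2, 1, -2, 1)
  u_2 = (7/5, -14/5, -7/5, -14/5)

Apply the Gram-Schmidt recurrence
  u_1 = v_1
  u_i = v_i − Σ_{j<i} ((v_i · u_j) / (u_j · u_j)) · u_j.

Step by step this gives:
  u_1 = (2, 1, -2, 1)
  u_2 = (7/5, -14/5, -7/5, -14/5)

Orthogonality check:
  u_2 · u_1 = 0 (should be 0)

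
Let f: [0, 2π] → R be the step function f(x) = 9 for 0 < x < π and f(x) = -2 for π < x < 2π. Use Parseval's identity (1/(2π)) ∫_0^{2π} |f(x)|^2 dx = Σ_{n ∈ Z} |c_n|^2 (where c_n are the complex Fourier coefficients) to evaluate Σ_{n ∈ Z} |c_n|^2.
Σ |c_n|^2 = 85/2

Parseval equates the L^2 energy of f (normalised by 1/(2π)) with the ℓ^2 sum of its Fourier coefficients: (1/(2π)) ∫_0^{2π} |f|^2 = Σ |c_n|^2.
Compute the left side: (1/(2π)) [∫_0^π 9^2 dx + ∫_π^{2π} (-2)^2 dx] = (1/(2π)) · (81π + 4π) = (81 + 4)/2 = 85/2.
So Σ_{n ∈ Z} |c_n|^2 = 85/2.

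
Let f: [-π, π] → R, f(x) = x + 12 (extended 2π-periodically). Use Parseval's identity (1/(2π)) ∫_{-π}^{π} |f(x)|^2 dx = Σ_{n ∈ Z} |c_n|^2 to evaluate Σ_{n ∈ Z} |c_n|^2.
Σ |c_n|^2 = π^2/3 + 144

Expand and integrate term by term over [-π, π]:
  ∫ (x)^2 dx = 1·(2π^3/3); ∫ 2·1·(12)·x dx = 0 (odd integrand); ∫ 12^2 dx = 144·2π.
So (1/(2π)) ∫_{-π}^{π} (x + 12)^2 dx = 1π^2/3 + 144 = π^2/3 + 144.
Parseval ⇒ Σ |c_n|^2 = π^2/3 + 144.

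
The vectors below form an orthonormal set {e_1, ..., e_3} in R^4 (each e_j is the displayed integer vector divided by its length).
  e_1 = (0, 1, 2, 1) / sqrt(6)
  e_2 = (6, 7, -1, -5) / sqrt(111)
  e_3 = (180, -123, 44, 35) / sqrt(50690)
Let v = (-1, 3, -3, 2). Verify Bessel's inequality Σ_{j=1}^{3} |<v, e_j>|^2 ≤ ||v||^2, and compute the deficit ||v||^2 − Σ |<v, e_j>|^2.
Σ |<v, e_j>|^2 = 5554/685; ||v||^2 = 23; deficit = 10201/685

Write each e_j = u_j / sqrt(<u_j, u_j>) where u_j is the displayed integer vector. Then <v, e_j> = <v, u_j> / sqrt(<u_j, u_j>), so |<v, e_j>|^2 = <v, u_j>^2 / <u_j, u_j>.
Coefficients: <v, e_1> = -1/sqrt(6), <v, e_2> = 8/sqrt(111), <v, e_3> = -611/sqrt(50690).
Square and sum: Σ |<v, e_j>|^2 = 5554/685.
Compute ||v||^2 = v·v = 23.
Deficit = 23 − 5554/685 = 10201/685 ≥ 0, confirming Bessel's inequality. (The deficit equals ||v − Σ <v,e_j> e_j||^2, the squared distance from v to span{e_j}.)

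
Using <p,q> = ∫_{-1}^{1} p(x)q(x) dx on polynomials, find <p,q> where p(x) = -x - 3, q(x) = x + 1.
<p,q> = -20/3

Expand the product: p(x)·q(x) = -x^2 - 4*x - 3.
∫_{-1}^{1} of each monomial x^k gives [2/(k+1) if k even, 0 if k odd]. Integrating term-by-term (or equivalently evaluating the antiderivative F(x) = -x^3/3 - 2*x^2 - 3*x at the endpoints):
  F(1) − F(−1) = -16/3 − (4/3) = -20/3.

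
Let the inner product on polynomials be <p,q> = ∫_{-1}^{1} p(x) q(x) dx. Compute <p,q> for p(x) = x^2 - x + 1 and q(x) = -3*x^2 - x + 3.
<p,q> = 82/15

Expand the product: p(x)·q(x) = -3*x^4 + 2*x^3 + x^2 - 4*x + 3.
∫_{-1}^{1} of each monomial x^k gives [2/(k+1) if k even, 0 if k odd]. Integrating term-by-term (or equivalently evaluating the antiderivative F(x) = -3*x^5/5 + x^4/2 + x^3/3 - 2*x^2 + 3*x at the endpoints):
  F(1) − F(−1) = 37/30 − (-127/30) = 82/15.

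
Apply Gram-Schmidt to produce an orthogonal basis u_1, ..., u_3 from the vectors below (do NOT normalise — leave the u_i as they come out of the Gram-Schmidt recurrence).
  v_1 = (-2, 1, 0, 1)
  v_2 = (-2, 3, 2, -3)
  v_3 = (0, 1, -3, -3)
Orthogonal basis:
  u_1 = (-2, 1, 0, 1)
  u_2 = (-2/3, 7/3, 2, -11/3)
  u_3 = (-16/35, 3/5, -127/35, -53/35)

Apply the Gram-Schmidt recurrence
  u_1 = v_1
  u_i = v_i − Σ_{j<i} ((v_i · u_j) / (u_j · u_j)) · u_j.

Step by step this gives:
  u_1 = (-2, 1, 0, 1)
  u_2 = (-2/3, 7/3, 2, -11/3)
  u_3 = (-16/35, 3/5, -127/35, -53/35)

Orthogonality check:
  u_2 · u_1 = 0 (should be 0)
  u_3 · u_1 = 0 (should be 0)
  u_3 · u_2 = 0 (should be 0)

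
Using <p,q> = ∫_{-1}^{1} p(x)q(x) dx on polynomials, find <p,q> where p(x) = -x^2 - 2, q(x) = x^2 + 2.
<p,q> = -166/15

Expand the product: p(x)·q(x) = -x^4 - 4*x^2 - 4.
∫_{-1}^{1} of each monomial x^k gives [2/(k+1) if k even, 0 if k odd]. Integrating term-by-term (or equivalently evaluating the antiderivative F(x) = -x^5/5 - 4*x^3/3 - 4*x at the endpoints):
  F(1) − F(−1) = -83/15 − (83/15) = -166/15.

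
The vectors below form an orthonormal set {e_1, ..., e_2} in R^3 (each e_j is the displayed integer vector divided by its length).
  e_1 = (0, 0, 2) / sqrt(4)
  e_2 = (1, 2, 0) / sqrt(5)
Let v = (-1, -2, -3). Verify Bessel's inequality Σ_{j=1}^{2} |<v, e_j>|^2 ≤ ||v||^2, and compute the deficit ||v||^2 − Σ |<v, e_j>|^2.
Σ |<v, e_j>|^2 = 14; ||v||^2 = 14; deficit = 0

Write each e_j = u_j / sqrt(<u_j, u_j>) where u_j is the displayed integer vector. Then <v, e_j> = <v, u_j> / sqrt(<u_j, u_j>), so |<v, e_j>|^2 = <v, u_j>^2 / <u_j, u_j>.
Coefficients: <v, e_1> = -6/sqrt(4), <v, e_2> = -5/sqrt(5).
Square and sum: Σ |<v, e_j>|^2 = 14.
Compute ||v||^2 = v·v = 14.
Deficit = 14 − 14 = 0 ≥ 0, confirming Bessel's inequality. (The deficit equals ||v − Σ <v,e_j> e_j||^2, the squared distance from v to span{e_j}.)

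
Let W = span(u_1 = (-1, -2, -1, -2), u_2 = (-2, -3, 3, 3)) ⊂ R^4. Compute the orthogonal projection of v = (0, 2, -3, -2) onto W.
proj_W(v) = (114/103, 159/103, -231/103, -255/103)

Set up U = [u_1 | ... | u_2] ∈ R^(4×2). The projector onto W = col(U) is P = U (U^T U)^(-1) U^T.
Compute U^T U =
  [10, -1]
  [-1, 31],
and U^T v = (3, -21).
Solve U^T U · c = U^T v for the coefficients: c = (24/103, -69/103). The projection is proj_W(v) = U c.
Check: (v - proj_W(v)) · u_1 = 0  (should be 0).
Check: (v - proj_W(v)) · u_2 = 0  (should be 0).
Result: proj_W(v) = (114/103, 159/103, -231/103, -255/103).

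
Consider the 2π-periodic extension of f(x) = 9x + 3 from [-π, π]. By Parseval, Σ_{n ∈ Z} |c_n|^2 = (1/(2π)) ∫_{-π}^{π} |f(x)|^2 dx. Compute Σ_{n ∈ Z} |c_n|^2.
Σ |c_n|^2 = 27π^2 + 9

Expand and integrate term by term over [-π, π]:
  ∫ (9x)^2 dx = 81·(2π^3/3); ∫ 2·9·(3)·x dx = 0 (odd integrand); ∫ 3^2 dx = 9·2π.
So (1/(2π)) ∫_{-π}^{π} (9x + 3)^2 dx = 81π^2/3 + 9 = 27π^2 + 9.
Parseval ⇒ Σ |c_n|^2 = 27π^2 + 9.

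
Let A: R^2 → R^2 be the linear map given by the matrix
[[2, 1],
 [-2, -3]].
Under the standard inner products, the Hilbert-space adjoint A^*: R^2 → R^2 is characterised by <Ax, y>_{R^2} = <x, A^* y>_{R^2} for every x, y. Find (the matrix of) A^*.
A^* = A^T =
[[2, -2],
 [1, -3]]

For real matrices with standard dot products, the defining identity <Ax, y> = <x, A^* y> gives (Ax)^T y = x^T (A^*) y, i.e. x^T A^T y = x^T (A^*) y. Since this holds for all x, y, we must have A^* = A^T. Therefore
A^* =
[[2, -2],
 [1, -3]].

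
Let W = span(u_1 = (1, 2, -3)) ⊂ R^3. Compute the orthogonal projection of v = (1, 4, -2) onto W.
proj_W(v) = (15/14, 15/7, -45/14)

Set up U = [u_1 | ... | u_1] ∈ R^(3×1). The projector onto W = col(U) is P = U (U^T U)^(-1) U^T.
Compute U^T U =
  [14],
and U^T v = (15).
Solve U^T U · c = U^T v for the coefficients: c = (15/14). The projection is proj_W(v) = U c.
Check: (v - proj_W(v)) · u_1 = 0  (should be 0).
Result: proj_W(v) = (15/14, 15/7, -45/14).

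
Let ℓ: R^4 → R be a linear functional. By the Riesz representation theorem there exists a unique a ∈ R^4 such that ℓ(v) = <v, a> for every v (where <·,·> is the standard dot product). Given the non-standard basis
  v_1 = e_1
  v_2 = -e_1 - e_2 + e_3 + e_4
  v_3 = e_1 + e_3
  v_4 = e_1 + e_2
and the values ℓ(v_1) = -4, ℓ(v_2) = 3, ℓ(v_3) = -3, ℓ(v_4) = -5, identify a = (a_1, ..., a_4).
a = (-4, -1, 1, -3)

Write a = (a_1, ..., a_4) in the standard basis. For each basis vector v_i, ℓ(v_i) = <v_i, a> is a linear equation in the a_j's. Collect the n equations into a matrix system V a = ℓ, where row i of V is v_i (expressed in the standard basis). Since V is invertible (lower-triangular with 1s on the diagonal, up to permutation), solve by back-substitution:
  V =
[[1, 0, 0, 0],
 [-1, -1, 1, 1],
 [1, 0, 1, 0],
 [1, 1, 0, 0]]
  V a = (-4, 3, -3, -5)
Solving gives a = (-4, -1, 1, -3).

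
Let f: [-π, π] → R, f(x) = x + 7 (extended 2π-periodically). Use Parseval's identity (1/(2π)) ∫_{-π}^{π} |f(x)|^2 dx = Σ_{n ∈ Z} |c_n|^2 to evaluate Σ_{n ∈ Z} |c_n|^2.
Σ |c_n|^2 = π^2/3 + 49

Expand and integrate term by term over [-π, π]:
  ∫ (x)^2 dx = 1·(2π^3/3); ∫ 2·1·(7)·x dx = 0 (odd integrand); ∫ 7^2 dx = 49·2π.
So (1/(2π)) ∫_{-π}^{π} (x + 7)^2 dx = 1π^2/3 + 49 = π^2/3 + 49.
Parseval ⇒ Σ |c_n|^2 = π^2/3 + 49.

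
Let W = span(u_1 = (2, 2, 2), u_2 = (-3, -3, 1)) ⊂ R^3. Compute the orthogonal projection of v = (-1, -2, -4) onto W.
proj_W(v) = (-3/2, -3/2, -4)

Set up U = [u_1 | ... | u_2] ∈ R^(3×2). The projector onto W = col(U) is P = U (U^T U)^(-1) U^T.
Compute U^T U =
  [12, -10]
  [-10, 19],
and U^T v = (-14, 5).
Solve U^T U · c = U^T v for the coefficients: c = (-27/16, -5/8). The projection is proj_W(v) = U c.
Check: (v - proj_W(v)) · u_1 = 0  (should be 0).
Check: (v - proj_W(v)) · u_2 = 0  (should be 0).
Result: proj_W(v) = (-3/2, -3/2, -4).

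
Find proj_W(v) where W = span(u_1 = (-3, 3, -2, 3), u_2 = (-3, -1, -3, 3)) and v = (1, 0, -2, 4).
proj_W(v) = (-723/427, -45/427, -674/427, 723/427)

Set up U = [u_1 | ... | u_2] ∈ R^(4×2). The projector onto W = col(U) is P = U (U^T U)^(-1) U^T.
Compute U^T U =
  [31, 21]
  [21, 28],
and U^T v = (13, 15).
Solve U^T U · c = U^T v for the coefficients: c = (7/61, 192/427). The projection is proj_W(v) = U c.
Check: (v - proj_W(v)) · u_1 = 0  (should be 0).
Check: (v - proj_W(v)) · u_2 = 0  (should be 0).
Result: proj_W(v) = (-723/427, -45/427, -674/427, 723/427).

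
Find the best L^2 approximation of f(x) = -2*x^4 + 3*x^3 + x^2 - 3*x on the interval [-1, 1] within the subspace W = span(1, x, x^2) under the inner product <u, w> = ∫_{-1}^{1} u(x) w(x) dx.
g(x) = -5*x^2/7 - 6*x/5 + 6/35

The best approximation g ∈ W is the orthogonal projection of f onto W. Writing g = a_0 + a_1 x + a_2 x^2, the coefficients solve the normal equations G · a = b where
  G_{ij} = <φ_i, φ_j> and b_i = <f, φ_i>, with φ_0 = 1, φ_1 = x, φ_2 = x^2.
G =
  [2, 0, 2/3]
  [0, 2/3, 0]
  [2/3, 0, 2/5],
b = (-2/15, -4/5, -6/35).
Solving gives a_0 = 6/35, a_1 = -6/5, a_2 = -5/7, so
  g(x) = -5*x^2/7 - 6*x/5 + 6/35.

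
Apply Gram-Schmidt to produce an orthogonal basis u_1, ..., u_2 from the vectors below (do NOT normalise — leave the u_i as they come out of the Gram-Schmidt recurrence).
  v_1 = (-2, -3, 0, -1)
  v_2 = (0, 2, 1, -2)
Orthogonal basis:
  u_1 = (-2, -3, 0, -1)
  u_2 = (-4/7, 8/7, 1, -16/7)

Apply the Gram-Schmidt recurrence
  u_1 = v_1
  u_i = v_i − Σ_{j<i} ((v_i · u_j) / (u_j · u_j)) · u_j.

Step by step this gives:
  u_1 = (-2, -3, 0, -1)
  u_2 = (-4/7, 8/7, 1, -16/7)

Orthogonality check:
  u_2 · u_1 = 0 (should be 0)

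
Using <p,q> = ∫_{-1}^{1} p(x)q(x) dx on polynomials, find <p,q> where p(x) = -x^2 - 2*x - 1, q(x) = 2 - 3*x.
<p,q> = -4/3

Expand the product: p(x)·q(x) = 3*x^3 + 4*x^2 - x - 2.
∫_{-1}^{1} of each monomial x^k gives [2/(k+1) if k even, 0 if k odd]. Integrating term-by-term (or equivalently evaluating the antiderivative F(x) = 3*x^4/4 + 4*x^3/3 - x^2/2 - 2*x at the endpoints):
  F(1) − F(−1) = -5/12 − (11/12) = -4/3.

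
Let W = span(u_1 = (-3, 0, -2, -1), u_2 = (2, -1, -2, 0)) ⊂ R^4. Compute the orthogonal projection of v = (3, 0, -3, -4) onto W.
proj_W(v) = (241/122, -85/61, -203/61, -33/122)

Set up U = [u_1 | ... | u_2] ∈ R^(4×2). The projector onto W = col(U) is P = U (U^T U)^(-1) U^T.
Compute U^T U =
  [14, -2]
  [-2, 9],
and U^T v = (1, 12).
Solve U^T U · c = U^T v for the coefficients: c = (33/122, 85/61). The projection is proj_W(v) = U c.
Check: (v - proj_W(v)) · u_1 = 0  (should be 0).
Check: (v - proj_W(v)) · u_2 = 0  (should be 0).
Result: proj_W(v) = (241/122, -85/61, -203/61, -33/122).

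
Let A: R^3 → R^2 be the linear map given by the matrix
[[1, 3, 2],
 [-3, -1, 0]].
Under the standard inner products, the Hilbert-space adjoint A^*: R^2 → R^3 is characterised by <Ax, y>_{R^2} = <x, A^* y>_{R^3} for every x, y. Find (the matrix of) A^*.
A^* = A^T =
[[1, -3],
 [3, -1],
 [2, 0]]

For real matrices with standard dot products, the defining identity <Ax, y> = <x, A^* y> gives (Ax)^T y = x^T (A^*) y, i.e. x^T A^T y = x^T (A^*) y. Since this holds for all x, y, we must have A^* = A^T. Therefore
A^* =
[[1, -3],
 [3, -1],
 [2, 0]].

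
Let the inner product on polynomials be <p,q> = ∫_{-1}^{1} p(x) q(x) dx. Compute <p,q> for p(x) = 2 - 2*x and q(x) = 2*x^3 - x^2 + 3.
<p,q> = 136/15

Expand the product: p(x)·q(x) = -4*x^4 + 6*x^3 - 2*x^2 - 6*x + 6.
∫_{-1}^{1} of each monomial x^k gives [2/(k+1) if k even, 0 if k odd]. Integrating term-by-term (or equivalently evaluating the antiderivative F(x) = -4*x^5/5 + 3*x^4/2 - 2*x^3/3 - 3*x^2 + 6*x at the endpoints):
  F(1) − F(−1) = 91/30 − (-181/30) = 136/15.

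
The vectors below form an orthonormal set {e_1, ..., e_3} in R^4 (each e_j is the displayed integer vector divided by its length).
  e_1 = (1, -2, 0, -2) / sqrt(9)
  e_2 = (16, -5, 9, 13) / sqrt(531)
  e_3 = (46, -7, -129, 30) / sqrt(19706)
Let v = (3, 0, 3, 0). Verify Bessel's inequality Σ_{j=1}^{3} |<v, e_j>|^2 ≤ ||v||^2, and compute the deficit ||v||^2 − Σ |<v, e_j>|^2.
Σ |<v, e_j>|^2 = 4923/334; ||v||^2 = 18; deficit = 1089/334

Write each e_j = u_j / sqrt(<u_j, u_j>) where u_j is the displayed integer vector. Then <v, e_j> = <v, u_j> / sqrt(<u_j, u_j>), so |<v, e_j>|^2 = <v, u_j>^2 / <u_j, u_j>.
Coefficients: <v, e_1> = 3/sqrt(9), <v, e_2> = 75/sqrt(531), <v, e_3> = -249/sqrt(19706).
Square and sum: Σ |<v, e_j>|^2 = 4923/334.
Compute ||v||^2 = v·v = 18.
Deficit = 18 − 4923/334 = 1089/334 ≥ 0, confirming Bessel's inequality. (The deficit equals ||v − Σ <v,e_j> e_j||^2, the squared distance from v to span{e_j}.)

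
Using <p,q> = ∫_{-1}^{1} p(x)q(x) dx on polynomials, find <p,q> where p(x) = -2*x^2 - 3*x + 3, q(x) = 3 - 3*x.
<p,q> = 20

Expand the product: p(x)·q(x) = 6*x^3 + 3*x^2 - 18*x + 9.
∫_{-1}^{1} of each monomial x^k gives [2/(k+1) if k even, 0 if k odd]. Integrating term-by-term (or equivalently evaluating the antiderivative F(x) = 3*x^4/2 + x^3 - 9*x^2 + 9*x at the endpoints):
  F(1) − F(−1) = 5/2 − (-35/2) = 20.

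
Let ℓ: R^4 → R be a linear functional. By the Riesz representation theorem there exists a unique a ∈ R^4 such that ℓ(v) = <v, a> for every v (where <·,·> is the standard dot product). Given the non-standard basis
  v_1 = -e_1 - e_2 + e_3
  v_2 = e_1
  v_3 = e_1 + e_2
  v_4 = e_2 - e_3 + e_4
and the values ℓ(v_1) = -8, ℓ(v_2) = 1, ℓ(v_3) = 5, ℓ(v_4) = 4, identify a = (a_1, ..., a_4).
a = (1, 4, -3, -3)

Write a = (a_1, ..., a_4) in the standard basis. For each basis vector v_i, ℓ(v_i) = <v_i, a> is a linear equation in the a_j's. Collect the n equations into a matrix system V a = ℓ, where row i of V is v_i (expressed in the standard basis). Since V is invertible (lower-triangular with 1s on the diagonal, up to permutation), solve by back-substitution:
  V =
[[-1, -1, 1, 0],
 [1, 0, 0, 0],
 [1, 1, 0, 0],
 [0, 1, -1, 1]]
  V a = (-8, 1, 5, 4)
Solving gives a = (1, 4, -3, -3).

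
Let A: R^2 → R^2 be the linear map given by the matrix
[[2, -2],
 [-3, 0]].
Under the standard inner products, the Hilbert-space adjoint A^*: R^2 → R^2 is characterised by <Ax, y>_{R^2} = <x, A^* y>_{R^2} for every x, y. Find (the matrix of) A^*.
A^* = A^T =
[[2, -3],
 [-2, 0]]

For real matrices with standard dot products, the defining identity <Ax, y> = <x, A^* y> gives (Ax)^T y = x^T (A^*) y, i.e. x^T A^T y = x^T (A^*) y. Since this holds for all x, y, we must have A^* = A^T. Therefore
A^* =
[[2, -3],
 [-2, 0]].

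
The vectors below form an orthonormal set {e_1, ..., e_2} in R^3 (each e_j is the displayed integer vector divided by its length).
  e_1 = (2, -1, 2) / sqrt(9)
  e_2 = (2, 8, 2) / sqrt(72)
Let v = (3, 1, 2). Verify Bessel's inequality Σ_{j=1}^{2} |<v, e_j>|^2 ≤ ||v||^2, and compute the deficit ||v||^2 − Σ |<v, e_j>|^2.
Σ |<v, e_j>|^2 = 27/2; ||v||^2 = 14; deficit = 1/2

Write each e_j = u_j / sqrt(<u_j, u_j>) where u_j is the displayed integer vector. Then <v, e_j> = <v, u_j> / sqrt(<u_j, u_j>), so |<v, e_j>|^2 = <v, u_j>^2 / <u_j, u_j>.
Coefficients: <v, e_1> = 9/sqrt(9), <v, e_2> = 18/sqrt(72).
Square and sum: Σ |<v, e_j>|^2 = 27/2.
Compute ||v||^2 = v·v = 14.
Deficit = 14 − 27/2 = 1/2 ≥ 0, confirming Bessel's inequality. (The deficit equals ||v − Σ <v,e_j> e_j||^2, the squared distance from v to span{e_j}.)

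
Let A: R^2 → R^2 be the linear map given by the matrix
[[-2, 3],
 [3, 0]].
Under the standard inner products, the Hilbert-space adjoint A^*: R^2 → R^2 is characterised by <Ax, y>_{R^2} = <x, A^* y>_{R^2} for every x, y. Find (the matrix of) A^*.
A^* = A^T =
[[-2, 3],
 [3, 0]]

For real matrices with standard dot products, the defining identity <Ax, y> = <x, A^* y> gives (Ax)^T y = x^T (A^*) y, i.e. x^T A^T y = x^T (A^*) y. Since this holds for all x, y, we must have A^* = A^T. Therefore
A^* =
[[-2, 3],
 [3, 0]].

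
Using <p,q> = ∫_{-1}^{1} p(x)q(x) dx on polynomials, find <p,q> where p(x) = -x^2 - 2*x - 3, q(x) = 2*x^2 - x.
<p,q> = -52/15

Expand the product: p(x)·q(x) = -2*x^4 - 3*x^3 - 4*x^2 + 3*x.
∫_{-1}^{1} of each monomial x^k gives [2/(k+1) if k even, 0 if k odd]. Integrating term-by-term (or equivalently evaluating the antiderivative F(x) = -2*x^5/5 - 3*x^4/4 - 4*x^3/3 + 3*x^2/2 at the endpoints):
  F(1) − F(−1) = -59/60 − (149/60) = -52/15.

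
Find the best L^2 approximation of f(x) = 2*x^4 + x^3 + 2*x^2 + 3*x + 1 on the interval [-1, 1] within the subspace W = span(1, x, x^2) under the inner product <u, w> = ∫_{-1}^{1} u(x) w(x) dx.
g(x) = 26*x^2/7 + 18*x/5 + 29/35

The best approximation g ∈ W is the orthogonal projection of f onto W. Writing g = a_0 + a_1 x + a_2 x^2, the coefficients solve the normal equations G · a = b where
  G_{ij} = <φ_i, φ_j> and b_i = <f, φ_i>, with φ_0 = 1, φ_1 = x, φ_2 = x^2.
G =
  [2, 0, 2/3]
  [0, 2/3, 0]
  [2/3, 0, 2/5],
b = (62/15, 12/5, 214/105).
Solving gives a_0 = 29/35, a_1 = 18/5, a_2 = 26/7, so
  g(x) = 26*x^2/7 + 18*x/5 + 29/35.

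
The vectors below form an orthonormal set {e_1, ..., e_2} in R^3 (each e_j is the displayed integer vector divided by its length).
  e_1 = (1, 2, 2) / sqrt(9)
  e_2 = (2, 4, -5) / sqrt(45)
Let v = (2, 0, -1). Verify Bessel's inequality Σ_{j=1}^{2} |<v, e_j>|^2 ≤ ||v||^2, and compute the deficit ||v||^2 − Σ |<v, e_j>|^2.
Σ |<v, e_j>|^2 = 9/5; ||v||^2 = 5; deficit = 16/5

Write each e_j = u_j / sqrt(<u_j, u_j>) where u_j is the displayed integer vector. Then <v, e_j> = <v, u_j> / sqrt(<u_j, u_j>), so |<v, e_j>|^2 = <v, u_j>^2 / <u_j, u_j>.
Coefficients: <v, e_1> = 0/sqrt(9), <v, e_2> = 9/sqrt(45).
Square and sum: Σ |<v, e_j>|^2 = 9/5.
Compute ||v||^2 = v·v = 5.
Deficit = 5 − 9/5 = 16/5 ≥ 0, confirming Bessel's inequality. (The deficit equals ||v − Σ <v,e_j> e_j||^2, the squared distance from v to span{e_j}.)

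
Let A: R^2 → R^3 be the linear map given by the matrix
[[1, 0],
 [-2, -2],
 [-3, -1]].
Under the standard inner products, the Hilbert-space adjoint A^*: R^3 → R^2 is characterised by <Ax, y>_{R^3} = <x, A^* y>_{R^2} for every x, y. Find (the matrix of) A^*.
A^* = A^T =
[[1, -2, -3],
 [0, -2, -1]]

For real matrices with standard dot products, the defining identity <Ax, y> = <x, A^* y> gives (Ax)^T y = x^T (A^*) y, i.e. x^T A^T y = x^T (A^*) y. Since this holds for all x, y, we must have A^* = A^T. Therefore
A^* =
[[1, -2, -3],
 [0, -2, -1]].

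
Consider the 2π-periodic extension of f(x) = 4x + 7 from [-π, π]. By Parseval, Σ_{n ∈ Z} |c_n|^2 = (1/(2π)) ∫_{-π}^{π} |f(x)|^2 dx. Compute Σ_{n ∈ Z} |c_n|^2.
Σ |c_n|^2 = 16π^2/3 + 49

Expand and integrate term by term over [-π, π]:
  ∫ (4x)^2 dx = 16·(2π^3/3); ∫ 2·4·(7)·x dx = 0 (odd integrand); ∫ 7^2 dx = 49·2π.
So (1/(2π)) ∫_{-π}^{π} (4x + 7)^2 dx = 16π^2/3 + 49 = 16π^2/3 + 49.
Parseval ⇒ Σ |c_n|^2 = 16π^2/3 + 49.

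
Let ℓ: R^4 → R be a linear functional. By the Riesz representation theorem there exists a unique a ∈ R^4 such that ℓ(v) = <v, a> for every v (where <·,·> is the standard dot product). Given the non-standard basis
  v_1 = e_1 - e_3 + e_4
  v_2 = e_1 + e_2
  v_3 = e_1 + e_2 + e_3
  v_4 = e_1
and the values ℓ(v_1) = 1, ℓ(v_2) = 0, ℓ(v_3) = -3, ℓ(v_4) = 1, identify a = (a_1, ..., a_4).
a = (1, -1, -3, -3)

Write a = (a_1, ..., a_4) in the standard basis. For each basis vector v_i, ℓ(v_i) = <v_i, a> is a linear equation in the a_j's. Collect the n equations into a matrix system V a = ℓ, where row i of V is v_i (expressed in the standard basis). Since V is invertible (lower-triangular with 1s on the diagonal, up to permutation), solve by back-substitution:
  V =
[[1, 0, -1, 1],
 [1, 1, 0, 0],
 [1, 1, 1, 0],
 [1, 0, 0, 0]]
  V a = (1, 0, -3, 1)
Solving gives a = (1, -1, -3, -3).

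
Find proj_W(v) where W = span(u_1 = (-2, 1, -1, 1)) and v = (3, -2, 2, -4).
proj_W(v) = (4, -2, 2, -2)

Set up U = [u_1 | ... | u_1] ∈ R^(4×1). The projector onto W = col(U) is P = U (U^T U)^(-1) U^T.
Compute U^T U =
  [7],
and U^T v = (-14).
Solve U^T U · c = U^T v for the coefficients: c = (-2). The projection is proj_W(v) = U c.
Check: (v - proj_W(v)) · u_1 = 0  (should be 0).
Result: proj_W(v) = (4, -2, 2, -2).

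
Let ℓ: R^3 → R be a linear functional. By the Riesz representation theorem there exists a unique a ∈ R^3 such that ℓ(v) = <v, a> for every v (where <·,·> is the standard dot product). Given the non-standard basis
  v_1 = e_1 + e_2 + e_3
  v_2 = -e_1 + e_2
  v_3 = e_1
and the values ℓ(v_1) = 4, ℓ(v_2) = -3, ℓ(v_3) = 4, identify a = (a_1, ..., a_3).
a = (4, 1, -1)

Write a = (a_1, ..., a_3) in the standard basis. For each basis vector v_i, ℓ(v_i) = <v_i, a> is a linear equation in the a_j's. Collect the n equations into a matrix system V a = ℓ, where row i of V is v_i (expressed in the standard basis). Since V is invertible (lower-triangular with 1s on the diagonal, up to permutation), solve by back-substitution:
  V =
[[1, 1, 1],
 [-1, 1, 0],
 [1, 0, 0]]
  V a = (4, -3, 4)
Solving gives a = (4, 1, -1).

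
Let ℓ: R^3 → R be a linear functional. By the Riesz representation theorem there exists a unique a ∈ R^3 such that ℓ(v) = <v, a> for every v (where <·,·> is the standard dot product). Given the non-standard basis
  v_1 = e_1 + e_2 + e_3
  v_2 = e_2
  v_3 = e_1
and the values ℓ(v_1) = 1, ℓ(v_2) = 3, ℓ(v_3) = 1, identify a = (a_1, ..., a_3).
a = (1, 3, -3)

Write a = (a_1, ..., a_3) in the standard basis. For each basis vector v_i, ℓ(v_i) = <v_i, a> is a linear equation in the a_j's. Collect the n equations into a matrix system V a = ℓ, where row i of V is v_i (expressed in the standard basis). Since V is invertible (lower-triangular with 1s on the diagonal, up to permutation), solve by back-substitution:
  V =
[[1, 1, 1],
 [0, 1, 0],
 [1, 0, 0]]
  V a = (1, 3, 1)
Solving gives a = (1, 3, -3).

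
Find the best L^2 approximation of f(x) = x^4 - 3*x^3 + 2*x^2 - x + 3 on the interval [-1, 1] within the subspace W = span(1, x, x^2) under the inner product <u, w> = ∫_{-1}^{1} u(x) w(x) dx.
g(x) = 20*x^2/7 - 14*x/5 + 102/35

The best approximation g ∈ W is the orthogonal projection of f onto W. Writing g = a_0 + a_1 x + a_2 x^2, the coefficients solve the normal equations G · a = b where
  G_{ij} = <φ_i, φ_j> and b_i = <f, φ_i>, with φ_0 = 1, φ_1 = x, φ_2 = x^2.
G =
  [2, 0, 2/3]
  [0, 2/3, 0]
  [2/3, 0, 2/5],
b = (116/15, -28/15, 108/35).
Solving gives a_0 = 102/35, a_1 = -14/5, a_2 = 20/7, so
  g(x) = 20*x^2/7 - 14*x/5 + 102/35.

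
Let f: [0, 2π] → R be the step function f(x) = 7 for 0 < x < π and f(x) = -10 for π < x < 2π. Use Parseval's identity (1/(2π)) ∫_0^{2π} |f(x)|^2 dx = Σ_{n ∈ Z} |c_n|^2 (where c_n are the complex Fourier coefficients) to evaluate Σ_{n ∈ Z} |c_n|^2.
Σ |c_n|^2 = 149/2

Parseval equates the L^2 energy of f (normalised by 1/(2π)) with the ℓ^2 sum of its Fourier coefficients: (1/(2π)) ∫_0^{2π} |f|^2 = Σ |c_n|^2.
Compute the left side: (1/(2π)) [∫_0^π 7^2 dx + ∫_π^{2π} (-10)^2 dx] = (1/(2π)) · (49π + 100π) = (49 + 100)/2 = 149/2.
So Σ_{n ∈ Z} |c_n|^2 = 149/2.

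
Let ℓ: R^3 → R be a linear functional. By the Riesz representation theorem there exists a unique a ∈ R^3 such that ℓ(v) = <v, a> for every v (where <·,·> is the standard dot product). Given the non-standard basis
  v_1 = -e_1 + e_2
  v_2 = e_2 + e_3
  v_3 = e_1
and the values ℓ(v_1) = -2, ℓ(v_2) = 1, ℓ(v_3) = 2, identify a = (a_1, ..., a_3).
a = (2, 0, 1)

Write a = (a_1, ..., a_3) in the standard basis. For each basis vector v_i, ℓ(v_i) = <v_i, a> is a linear equation in the a_j's. Collect the n equations into a matrix system V a = ℓ, where row i of V is v_i (expressed in the standard basis). Since V is invertible (lower-triangular with 1s on the diagonal, up to permutation), solve by back-substitution:
  V =
[[-1, 1, 0],
 [0, 1, 1],
 [1, 0, 0]]
  V a = (-2, 1, 2)
Solving gives a = (2, 0, 1).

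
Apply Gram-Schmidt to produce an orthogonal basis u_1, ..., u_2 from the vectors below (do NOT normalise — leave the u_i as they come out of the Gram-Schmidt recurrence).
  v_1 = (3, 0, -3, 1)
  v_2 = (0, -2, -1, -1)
Orthogonal basis:
  u_1 = (3, 0, -3, 1)
  u_2 = (-6/19, -2, -13/19, -21/19)

Apply the Gram-Schmidt recurrence
  u_1 = v_1
  u_i = v_i − Σ_{j<i} ((v_i · u_j) / (u_j · u_j)) · u_j.

Step by step this gives:
  u_1 = (3, 0, -3, 1)
  u_2 = (-6/19, -2, -13/19, -21/19)

Orthogonality check:
  u_2 · u_1 = 0 (should be 0)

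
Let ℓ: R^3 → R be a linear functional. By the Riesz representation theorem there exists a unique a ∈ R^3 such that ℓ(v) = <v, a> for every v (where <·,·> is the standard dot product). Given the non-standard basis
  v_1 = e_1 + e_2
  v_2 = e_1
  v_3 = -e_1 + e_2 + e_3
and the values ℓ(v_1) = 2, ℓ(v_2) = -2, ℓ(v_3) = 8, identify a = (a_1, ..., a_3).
a = (-2, 4, 2)

Write a = (a_1, ..., a_3) in the standard basis. For each basis vector v_i, ℓ(v_i) = <v_i, a> is a linear equation in the a_j's. Collect the n equations into a matrix system V a = ℓ, where row i of V is v_i (expressed in the standard basis). Since V is invertible (lower-triangular with 1s on the diagonal, up to permutation), solve by back-substitution:
  V =
[[1, 1, 0],
 [1, 0, 0],
 [-1, 1, 1]]
  V a = (2, -2, 8)
Solving gives a = (-2, 4, 2).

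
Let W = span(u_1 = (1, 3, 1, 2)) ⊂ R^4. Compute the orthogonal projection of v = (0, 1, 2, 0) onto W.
proj_W(v) = (1/3, 1, 1/3, 2/3)

Set up U = [u_1 | ... | u_1] ∈ R^(4×1). The projector onto W = col(U) is P = U (U^T U)^(-1) U^T.
Compute U^T U =
  [15],
and U^T v = (5).
Solve U^T U · c = U^T v for the coefficients: c = (1/3). The projection is proj_W(v) = U c.
Check: (v - proj_W(v)) · u_1 = 0  (should be 0).
Result: proj_W(v) = (1/3, 1, 1/3, 2/3).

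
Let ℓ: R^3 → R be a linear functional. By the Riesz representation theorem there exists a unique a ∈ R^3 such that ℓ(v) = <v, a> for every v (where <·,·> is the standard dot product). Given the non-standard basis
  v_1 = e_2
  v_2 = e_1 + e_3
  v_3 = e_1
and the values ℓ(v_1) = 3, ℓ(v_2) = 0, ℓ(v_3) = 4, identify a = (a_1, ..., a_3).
a = (4, 3, -4)

Write a = (a_1, ..., a_3) in the standard basis. For each basis vector v_i, ℓ(v_i) = <v_i, a> is a linear equation in the a_j's. Collect the n equations into a matrix system V a = ℓ, where row i of V is v_i (expressed in the standard basis). Since V is invertible (lower-triangular with 1s on the diagonal, up to permutation), solve by back-substitution:
  V =
[[0, 1, 0],
 [1, 0, 1],
 [1, 0, 0]]
  V a = (3, 0, 4)
Solving gives a = (4, 3, -4).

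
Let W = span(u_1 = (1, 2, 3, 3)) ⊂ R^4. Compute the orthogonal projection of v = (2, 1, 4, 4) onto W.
proj_W(v) = (28/23, 56/23, 84/23, 84/23)

Set up U = [u_1 | ... | u_1] ∈ R^(4×1). The projector onto W = col(U) is P = U (U^T U)^(-1) U^T.
Compute U^T U =
  [23],
and U^T v = (28).
Solve U^T U · c = U^T v for the coefficients: c = (28/23). The projection is proj_W(v) = U c.
Check: (v - proj_W(v)) · u_1 = 0  (should be 0).
Result: proj_W(v) = (28/23, 56/23, 84/23, 84/23).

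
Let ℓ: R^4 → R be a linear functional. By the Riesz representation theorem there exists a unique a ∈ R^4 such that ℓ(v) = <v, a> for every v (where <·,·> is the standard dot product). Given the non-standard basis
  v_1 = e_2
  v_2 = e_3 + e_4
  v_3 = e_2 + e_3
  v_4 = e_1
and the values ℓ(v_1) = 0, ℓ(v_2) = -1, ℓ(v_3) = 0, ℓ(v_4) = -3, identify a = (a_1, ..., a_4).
a = (-3, 0, 0, -1)

Write a = (a_1, ..., a_4) in the standard basis. For each basis vector v_i, ℓ(v_i) = <v_i, a> is a linear equation in the a_j's. Collect the n equations into a matrix system V a = ℓ, where row i of V is v_i (expressed in the standard basis). Since V is invertible (lower-triangular with 1s on the diagonal, up to permutation), solve by back-substitution:
  V =
[[0, 1, 0, 0],
 [0, 0, 1, 1],
 [0, 1, 1, 0],
 [1, 0, 0, 0]]
  V a = (0, -1, 0, -3)
Solving gives a = (-3, 0, 0, -1).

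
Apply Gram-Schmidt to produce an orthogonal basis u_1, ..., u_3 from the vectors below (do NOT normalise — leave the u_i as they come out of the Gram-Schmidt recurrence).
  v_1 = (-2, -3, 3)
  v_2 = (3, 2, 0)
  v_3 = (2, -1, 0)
Orthogonal basis:
  u_1 = (-2, -3, 3)
  u_2 = (21/11, 4/11, 18/11)
  u_3 = (63/71, -189/142, -105/142)

Apply the Gram-Schmidt recurrence
  u_1 = v_1
  u_i = v_i − Σ_{j<i} ((v_i · u_j) / (u_j · u_j)) · u_j.

Step by step this gives:
  u_1 = (-2, -3, 3)
  u_2 = (21/11, 4/11, 18/11)
  u_3 = (63/71, -189/142, -105/142)

Orthogonality check:
  u_2 · u_1 = 0 (should be 0)
  u_3 · u_1 = 0 (should be 0)
  u_3 · u_2 = 0 (should be 0)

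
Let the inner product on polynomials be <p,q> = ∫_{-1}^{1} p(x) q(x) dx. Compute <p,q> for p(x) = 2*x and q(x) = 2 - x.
<p,q> = -4/3

Expand the product: p(x)·q(x) = -2*x^2 + 4*x.
∫_{-1}^{1} of each monomial x^k gives [2/(k+1) if k even, 0 if k odd]. Integrating term-by-term (or equivalently evaluating the antiderivative F(x) = -2*x^3/3 + 2*x^2 at the endpoints):
  F(1) − F(−1) = 4/3 − (8/3) = -4/3.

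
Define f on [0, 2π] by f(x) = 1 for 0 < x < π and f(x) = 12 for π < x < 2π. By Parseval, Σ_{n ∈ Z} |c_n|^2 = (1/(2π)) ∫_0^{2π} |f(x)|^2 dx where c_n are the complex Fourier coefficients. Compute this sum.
Σ |c_n|^2 = 145/2

Parseval equates the L^2 energy of f (normalised by 1/(2π)) with the ℓ^2 sum of its Fourier coefficients: (1/(2π)) ∫_0^{2π} |f|^2 = Σ |c_n|^2.
Compute the left side: (1/(2π)) [∫_0^π 1^2 dx + ∫_π^{2π} 12^2 dx] = (1/(2π)) · (1π + 144π) = (1 + 144)/2 = 145/2.
So Σ_{n ∈ Z} |c_n|^2 = 145/2.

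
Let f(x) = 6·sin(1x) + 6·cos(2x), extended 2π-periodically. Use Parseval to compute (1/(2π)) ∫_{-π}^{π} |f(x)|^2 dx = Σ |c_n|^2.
Σ |c_n|^2 = 36

Expand |f|^2 and use orthogonality of {sin(nx), cos(mx)} on [-π, π]:
  ∫_{-π}^{π} sin(nx)^2 dx = π, ∫ cos(mx)^2 dx = π, and cross terms integrate to 0.
So ∫_{-π}^{π} f(x)^2 dx = 6^2 · π + 6^2 · π = (36 + 36)π.
Divide by 2π: (36 + 36)/2 = 36.
By Parseval, this equals Σ |c_n|^2.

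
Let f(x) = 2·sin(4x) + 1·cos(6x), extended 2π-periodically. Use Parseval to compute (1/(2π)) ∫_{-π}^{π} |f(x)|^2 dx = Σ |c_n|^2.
Σ |c_n|^2 = 5/2

Expand |f|^2 and use orthogonality of {sin(nx), cos(mx)} on [-π, π]:
  ∫_{-π}^{π} sin(nx)^2 dx = π, ∫ cos(mx)^2 dx = π, and cross terms integrate to 0.
So ∫_{-π}^{π} f(x)^2 dx = 2^2 · π + 1^2 · π = (4 + 1)π.
Divide by 2π: (4 + 1)/2 = 5/2.
By Parseval, this equals Σ |c_n|^2.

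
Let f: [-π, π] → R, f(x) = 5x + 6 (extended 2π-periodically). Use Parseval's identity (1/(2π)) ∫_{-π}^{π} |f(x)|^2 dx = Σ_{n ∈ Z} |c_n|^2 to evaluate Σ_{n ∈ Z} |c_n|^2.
Σ |c_n|^2 = 25π^2/3 + 36

Expand and integrate term by term over [-π, π]:
  ∫ (5x)^2 dx = 25·(2π^3/3); ∫ 2·5·(6)·x dx = 0 (odd integrand); ∫ 6^2 dx = 36·2π.
So (1/(2π)) ∫_{-π}^{π} (5x + 6)^2 dx = 25π^2/3 + 36 = 25π^2/3 + 36.
Parseval ⇒ Σ |c_n|^2 = 25π^2/3 + 36.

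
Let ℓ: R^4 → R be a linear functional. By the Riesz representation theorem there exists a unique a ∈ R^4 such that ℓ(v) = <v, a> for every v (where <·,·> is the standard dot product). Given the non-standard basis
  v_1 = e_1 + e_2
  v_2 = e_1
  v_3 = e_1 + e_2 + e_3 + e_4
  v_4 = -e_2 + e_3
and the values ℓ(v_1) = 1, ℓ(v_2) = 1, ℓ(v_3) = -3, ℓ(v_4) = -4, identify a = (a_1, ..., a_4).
a = (1, 0, -4, 0)

Write a = (a_1, ..., a_4) in the standard basis. For each basis vector v_i, ℓ(v_i) = <v_i, a> is a linear equation in the a_j's. Collect the n equations into a matrix system V a = ℓ, where row i of V is v_i (expressed in the standard basis). Since V is invertible (lower-triangular with 1s on the diagonal, up to permutation), solve by back-substitution:
  V =
[[1, 1, 0, 0],
 [1, 0, 0, 0],
 [1, 1, 1, 1],
 [0, -1, 1, 0]]
  V a = (1, 1, -3, -4)
Solving gives a = (1, 0, -4, 0).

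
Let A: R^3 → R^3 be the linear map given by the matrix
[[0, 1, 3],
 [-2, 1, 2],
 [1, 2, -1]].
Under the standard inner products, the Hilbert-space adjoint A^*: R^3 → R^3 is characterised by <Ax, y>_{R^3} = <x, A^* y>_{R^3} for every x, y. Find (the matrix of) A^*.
A^* = A^T =
[[0, -2, 1],
 [1, 1, 2],
 [3, 2, -1]]

For real matrices with standard dot products, the defining identity <Ax, y> = <x, A^* y> gives (Ax)^T y = x^T (A^*) y, i.e. x^T A^T y = x^T (A^*) y. Since this holds for all x, y, we must have A^* = A^T. Therefore
A^* =
[[0, -2, 1],
 [1, 1, 2],
 [3, 2, -1]].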